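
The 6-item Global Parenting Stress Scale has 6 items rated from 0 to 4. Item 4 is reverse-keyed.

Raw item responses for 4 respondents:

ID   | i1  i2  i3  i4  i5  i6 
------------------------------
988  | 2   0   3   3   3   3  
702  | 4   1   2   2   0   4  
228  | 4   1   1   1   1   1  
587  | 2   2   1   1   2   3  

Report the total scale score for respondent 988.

Respondent 988 raw: 2, 0, 3, 3, 3, 3.
Reverse-coded (on a 0–4 scale, reversed = 4 − raw):
  item 1: 2
  item 2: 0
  item 3: 3
  item 4: 4 − 3 = 1
  item 5: 3
  item 6: 3
Sum = 2 + 0 + 3 + 1 + 3 + 3 = 12

12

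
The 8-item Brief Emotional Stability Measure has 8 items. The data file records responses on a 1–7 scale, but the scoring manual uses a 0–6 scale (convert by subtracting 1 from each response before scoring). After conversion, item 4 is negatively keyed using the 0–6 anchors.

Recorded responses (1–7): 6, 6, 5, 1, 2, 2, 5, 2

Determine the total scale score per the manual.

Convert to 0–6: 5, 5, 4, 0, 1, 1, 4, 1
Reverse-coded (reverse-coded value = 6 − response):
  item 4: 6 − 0 = 6
Scored: 5, 5, 4, 6, 1, 1, 4, 1
Total = 27

27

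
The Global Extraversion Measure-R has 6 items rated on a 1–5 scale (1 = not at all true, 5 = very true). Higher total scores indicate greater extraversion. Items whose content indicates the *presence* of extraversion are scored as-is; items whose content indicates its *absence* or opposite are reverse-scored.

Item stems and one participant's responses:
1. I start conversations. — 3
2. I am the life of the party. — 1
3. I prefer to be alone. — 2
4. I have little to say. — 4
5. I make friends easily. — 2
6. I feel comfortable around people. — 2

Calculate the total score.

Items 3, 4 describe the absence/opposite of extraversion → reverse-score.
reverse-coded value = 6 − response.
  item 1: 3
  item 2: 1
  item 3: 6 − 2 = 4
  item 4: 6 − 4 = 2
  item 5: 2
  item 6: 2
Total = 3 + 1 + 4 + 2 + 2 + 2 = 14

14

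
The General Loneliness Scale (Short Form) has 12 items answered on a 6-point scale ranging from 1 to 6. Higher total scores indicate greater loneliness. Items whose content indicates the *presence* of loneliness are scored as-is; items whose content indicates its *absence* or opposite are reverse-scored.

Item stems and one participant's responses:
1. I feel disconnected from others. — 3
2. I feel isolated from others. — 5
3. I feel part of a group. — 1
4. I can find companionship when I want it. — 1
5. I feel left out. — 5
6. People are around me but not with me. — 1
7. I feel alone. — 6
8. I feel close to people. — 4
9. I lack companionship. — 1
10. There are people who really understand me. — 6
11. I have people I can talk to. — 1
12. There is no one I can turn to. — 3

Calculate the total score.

46

Items 3, 4, 8, 10, 11 describe the absence/opposite of loneliness → reverse-score.
reverse-coded value = 7 − response.
  item 1: 3
  item 2: 5
  item 3: 7 − 1 = 6
  item 4: 7 − 1 = 6
  item 5: 5
  item 6: 1
  item 7: 6
  item 8: 7 − 4 = 3
  item 9: 1
  item 10: 7 − 6 = 1
  item 11: 7 − 1 = 6
  item 12: 3
Total = 3 + 5 + 6 + 6 + 5 + 1 + 6 + 3 + 1 + 1 + 6 + 3 = 46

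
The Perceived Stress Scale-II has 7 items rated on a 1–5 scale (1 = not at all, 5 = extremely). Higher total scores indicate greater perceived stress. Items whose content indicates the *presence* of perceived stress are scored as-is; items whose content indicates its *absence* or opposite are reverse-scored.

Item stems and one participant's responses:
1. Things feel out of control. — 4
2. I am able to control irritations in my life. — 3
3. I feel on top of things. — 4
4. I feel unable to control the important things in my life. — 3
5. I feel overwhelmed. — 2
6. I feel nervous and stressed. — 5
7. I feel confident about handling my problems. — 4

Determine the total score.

Items 2, 3, 7 describe the absence/opposite of perceived stress → reverse-score.
on a 1–5 scale, reversed = 6 − raw.
  item 1: 4
  item 2: 6 − 3 = 3
  item 3: 6 − 4 = 2
  item 4: 3
  item 5: 2
  item 6: 5
  item 7: 6 − 4 = 2
Total = 4 + 3 + 2 + 3 + 2 + 5 + 2 = 21

21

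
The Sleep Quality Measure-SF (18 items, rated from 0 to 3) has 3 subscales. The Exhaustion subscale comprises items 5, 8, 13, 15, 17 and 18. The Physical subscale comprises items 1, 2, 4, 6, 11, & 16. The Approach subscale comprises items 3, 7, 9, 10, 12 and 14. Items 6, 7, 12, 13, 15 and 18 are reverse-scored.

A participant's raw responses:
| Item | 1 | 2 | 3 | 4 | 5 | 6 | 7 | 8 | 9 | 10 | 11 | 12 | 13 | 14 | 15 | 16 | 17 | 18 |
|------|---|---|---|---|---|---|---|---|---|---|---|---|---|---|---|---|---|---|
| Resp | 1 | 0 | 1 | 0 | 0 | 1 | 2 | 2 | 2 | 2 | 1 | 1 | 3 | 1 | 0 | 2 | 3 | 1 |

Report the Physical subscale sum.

6

Physical items: 1, 2, 4, 6, 11, 16.
Of these, item 6 is reverse-scored; reversed = (0+3) − raw = 3 − raw.
  item 1: 1
  item 2: 0
  item 4: 0
  item 6: 3 − 1 = 2
  item 11: 1
  item 16: 2
Sum = 1 + 0 + 0 + 2 + 1 + 2 = 6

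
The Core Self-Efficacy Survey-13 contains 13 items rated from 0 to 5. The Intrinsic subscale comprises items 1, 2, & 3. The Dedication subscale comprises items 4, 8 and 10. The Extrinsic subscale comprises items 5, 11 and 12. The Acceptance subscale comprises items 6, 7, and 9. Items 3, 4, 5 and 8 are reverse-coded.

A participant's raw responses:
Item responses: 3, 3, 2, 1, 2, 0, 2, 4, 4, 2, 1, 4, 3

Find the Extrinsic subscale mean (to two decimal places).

2.67

Extrinsic items: 5, 11, 12.
Of these, item 5 is reverse-coded; reversed = (0+5) − raw = 5 − raw.
  item 5: 5 − 2 = 3
  item 11: 1
  item 12: 4
Sum = 3 + 1 + 4 = 8
Mean = 8 / 3 = 2.67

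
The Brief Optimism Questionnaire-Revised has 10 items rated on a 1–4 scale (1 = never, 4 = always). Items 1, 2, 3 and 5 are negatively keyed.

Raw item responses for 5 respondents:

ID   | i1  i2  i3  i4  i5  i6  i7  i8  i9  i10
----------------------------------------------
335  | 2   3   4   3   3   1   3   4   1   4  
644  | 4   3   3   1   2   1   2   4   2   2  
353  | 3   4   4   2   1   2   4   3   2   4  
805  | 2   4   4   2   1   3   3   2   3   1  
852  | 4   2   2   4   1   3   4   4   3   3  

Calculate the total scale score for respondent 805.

23

Respondent 805 raw: 2, 4, 4, 2, 1, 3, 3, 2, 3, 1.
Reverse-coded (reversed = (1+4) − raw = 5 − raw):
  item 1: 5 − 2 = 3
  item 2: 5 − 4 = 1
  item 3: 5 − 4 = 1
  item 4: 2
  item 5: 5 − 1 = 4
  item 6: 3
  item 7: 3
  item 8: 2
  item 9: 3
  item 10: 1
Sum = 3 + 1 + 1 + 2 + 4 + 3 + 3 + 2 + 3 + 1 = 23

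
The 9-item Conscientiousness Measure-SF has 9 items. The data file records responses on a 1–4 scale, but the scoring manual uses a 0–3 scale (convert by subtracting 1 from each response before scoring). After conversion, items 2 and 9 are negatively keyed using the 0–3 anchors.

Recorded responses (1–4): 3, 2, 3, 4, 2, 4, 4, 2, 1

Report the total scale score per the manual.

20

Convert to 0–3: 2, 1, 2, 3, 1, 3, 3, 1, 0
Reverse-coded (reversed = (0+3) − raw = 3 − raw):
  item 2: 3 − 1 = 2
  item 9: 3 − 0 = 3
Scored: 2, 2, 2, 3, 1, 3, 3, 1, 3
Total = 20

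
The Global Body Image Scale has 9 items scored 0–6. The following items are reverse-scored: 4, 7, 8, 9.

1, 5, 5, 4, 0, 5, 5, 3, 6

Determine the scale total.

22

Raw sum = 34. Reverse-scored items: 4, 7, 8, 9; their raw sum = 18.
Each reversal replaces raw with 6 − raw, changing the total by 6 − 2·raw per item.
Total = 34 + 4·6 − 2·18 = 34 + 24 − 36 = 22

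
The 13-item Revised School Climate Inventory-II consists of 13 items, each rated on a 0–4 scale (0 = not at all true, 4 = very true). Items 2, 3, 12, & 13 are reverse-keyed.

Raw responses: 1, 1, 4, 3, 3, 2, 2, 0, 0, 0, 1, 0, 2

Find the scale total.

Raw sum = 19. Reverse-keyed items: 2, 3, 12, 13; their raw sum = 7.
Each reversal replaces raw with 4 − raw, changing the total by 4 − 2·raw per item.
Total = 19 + 4·4 − 2·7 = 19 + 16 − 14 = 21

21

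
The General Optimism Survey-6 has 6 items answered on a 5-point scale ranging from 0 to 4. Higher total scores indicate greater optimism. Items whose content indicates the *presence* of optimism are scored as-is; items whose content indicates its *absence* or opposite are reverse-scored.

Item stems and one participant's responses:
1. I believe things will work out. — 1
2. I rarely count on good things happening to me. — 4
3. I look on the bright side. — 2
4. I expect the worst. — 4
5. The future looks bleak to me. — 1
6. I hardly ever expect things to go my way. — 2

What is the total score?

Items 2, 4, 5, 6 describe the absence/opposite of optimism → reverse-score.
on a 0–4 scale, reversed = 4 − raw.
  item 1: 1
  item 2: 4 − 4 = 0
  item 3: 2
  item 4: 4 − 4 = 0
  item 5: 4 − 1 = 3
  item 6: 4 − 2 = 2
Total = 1 + 0 + 2 + 0 + 3 + 2 = 8

8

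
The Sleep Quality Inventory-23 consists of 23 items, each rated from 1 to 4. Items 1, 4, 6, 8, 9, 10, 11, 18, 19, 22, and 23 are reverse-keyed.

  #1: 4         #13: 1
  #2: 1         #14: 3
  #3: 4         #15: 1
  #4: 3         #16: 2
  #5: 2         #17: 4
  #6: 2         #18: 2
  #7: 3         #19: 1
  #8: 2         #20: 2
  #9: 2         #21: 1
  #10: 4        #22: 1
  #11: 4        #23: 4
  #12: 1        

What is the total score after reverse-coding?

Reversing items 1, 4, 6, 8, 9, 10, 11, 18, 19, 22, and 23 with 5 − raw:
Total = (5−4) + 1 + 4 + (5−3) + 2 + (5−2) + 3 + (5−2) + (5−2) + (5−4) + (5−4) + 1 + 1 + 3 + 1 + 2 + 4 + (5−2) + (5−1) + 2 + 1 + (5−1) + (5−4)
      = 1 + 1 + 4 + 2 + 2 + 3 + 3 + 3 + 3 + 1 + 1 + 1 + 1 + 3 + 1 + 2 + 4 + 3 + 4 + 2 + 1 + 4 + 1 = 51

51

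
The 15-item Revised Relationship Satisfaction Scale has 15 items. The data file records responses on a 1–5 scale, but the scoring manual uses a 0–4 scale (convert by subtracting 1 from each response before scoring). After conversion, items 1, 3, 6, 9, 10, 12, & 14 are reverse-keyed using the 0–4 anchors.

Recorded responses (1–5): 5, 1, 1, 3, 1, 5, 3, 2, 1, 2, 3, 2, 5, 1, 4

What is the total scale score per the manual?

Convert to 0–4: 4, 0, 0, 2, 0, 4, 2, 1, 0, 1, 2, 1, 4, 0, 3
Reverse-coded (reversed = (0+4) − raw = 4 − raw):
  item 1: 4 − 4 = 0
  item 3: 4 − 0 = 4
  item 6: 4 − 4 = 0
  item 9: 4 − 0 = 4
  item 10: 4 − 1 = 3
  item 12: 4 − 1 = 3
  item 14: 4 − 0 = 4
Scored: 0, 0, 4, 2, 0, 0, 2, 1, 4, 3, 2, 3, 4, 4, 3
Total = 32

32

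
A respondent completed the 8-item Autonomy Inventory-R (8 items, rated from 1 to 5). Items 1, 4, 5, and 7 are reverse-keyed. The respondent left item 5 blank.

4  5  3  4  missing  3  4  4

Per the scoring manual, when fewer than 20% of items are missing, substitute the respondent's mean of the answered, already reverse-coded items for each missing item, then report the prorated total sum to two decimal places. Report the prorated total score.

24.00

Reverse-coded (reversed = (1+5) − raw = 6 − raw):
  item 1: 6 − 4 = 2
  item 4: 6 − 4 = 2
  item 7: 6 − 4 = 2
Completed scored items (7 of 8): 2, 5, 3, 2, 3, 2, 4; sum = 21.
Person mean = 21 / 7 ≈ 3.0000
Prorated total = (21 / 7) × 8 = 24.00 (to 2 dp)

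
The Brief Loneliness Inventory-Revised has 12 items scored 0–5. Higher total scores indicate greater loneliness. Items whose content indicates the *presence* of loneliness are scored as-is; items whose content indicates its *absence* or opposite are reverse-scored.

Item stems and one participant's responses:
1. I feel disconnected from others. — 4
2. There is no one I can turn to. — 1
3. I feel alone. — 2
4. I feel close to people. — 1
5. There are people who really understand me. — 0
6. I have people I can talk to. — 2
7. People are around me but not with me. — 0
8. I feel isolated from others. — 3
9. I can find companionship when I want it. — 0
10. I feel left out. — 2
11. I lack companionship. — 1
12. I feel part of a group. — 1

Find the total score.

Items 4, 5, 6, 9, 12 describe the absence/opposite of loneliness → reverse-score.
reverse-coded value = 5 − response.
  item 1: 4
  item 2: 1
  item 3: 2
  item 4: 5 − 1 = 4
  item 5: 5 − 0 = 5
  item 6: 5 − 2 = 3
  item 7: 0
  item 8: 3
  item 9: 5 − 0 = 5
  item 10: 2
  item 11: 1
  item 12: 5 − 1 = 4
Total = 4 + 1 + 2 + 4 + 5 + 3 + 0 + 3 + 5 + 2 + 1 + 4 = 34

34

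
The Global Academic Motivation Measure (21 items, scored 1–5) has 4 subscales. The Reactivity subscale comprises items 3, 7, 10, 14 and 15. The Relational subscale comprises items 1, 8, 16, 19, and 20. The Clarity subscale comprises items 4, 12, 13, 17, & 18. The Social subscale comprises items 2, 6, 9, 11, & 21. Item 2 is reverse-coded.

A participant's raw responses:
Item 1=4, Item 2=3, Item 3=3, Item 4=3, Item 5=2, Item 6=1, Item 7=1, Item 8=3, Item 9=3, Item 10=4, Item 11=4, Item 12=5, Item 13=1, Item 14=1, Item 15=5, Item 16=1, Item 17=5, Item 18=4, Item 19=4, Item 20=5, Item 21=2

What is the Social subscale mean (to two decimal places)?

2.60

Social items: 2, 6, 9, 11, 21.
Of these, item 2 is reverse-coded; on a 1–5 scale, reversed = 6 − raw.
  item 2: 6 − 3 = 3
  item 6: 1
  item 9: 3
  item 11: 4
  item 21: 2
Sum = 3 + 1 + 3 + 4 + 2 = 13
Mean = 13 / 5 = 2.60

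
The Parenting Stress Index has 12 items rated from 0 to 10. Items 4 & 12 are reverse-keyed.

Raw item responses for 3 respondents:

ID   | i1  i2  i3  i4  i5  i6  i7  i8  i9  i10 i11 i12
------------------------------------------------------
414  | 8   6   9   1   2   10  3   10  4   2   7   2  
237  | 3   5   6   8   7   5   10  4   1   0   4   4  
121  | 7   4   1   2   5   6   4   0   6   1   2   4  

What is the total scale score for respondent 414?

Respondent 414 raw: 8, 6, 9, 1, 2, 10, 3, 10, 4, 2, 7, 2.
Reverse-coded (on a 0–10 scale, reversed = 10 − raw):
  item 1: 8
  item 2: 6
  item 3: 9
  item 4: 10 − 1 = 9
  item 5: 2
  item 6: 10
  item 7: 3
  item 8: 10
  item 9: 4
  item 10: 2
  item 11: 7
  item 12: 10 − 2 = 8
Sum = 8 + 6 + 9 + 9 + 2 + 10 + 3 + 10 + 4 + 2 + 7 + 8 = 78

78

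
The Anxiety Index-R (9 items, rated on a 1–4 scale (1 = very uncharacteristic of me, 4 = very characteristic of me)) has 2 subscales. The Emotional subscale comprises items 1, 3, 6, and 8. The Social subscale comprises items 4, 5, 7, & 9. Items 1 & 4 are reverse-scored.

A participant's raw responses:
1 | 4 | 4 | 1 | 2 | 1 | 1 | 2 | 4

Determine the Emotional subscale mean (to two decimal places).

Emotional items: 1, 3, 6, 8.
Of these, item 1 is reverse-scored; reversed = (1+4) − raw = 5 − raw.
  item 1: 5 − 1 = 4
  item 3: 4
  item 6: 1
  item 8: 2
Sum = 4 + 4 + 1 + 2 = 11
Mean = 11 / 4 = 2.75

2.75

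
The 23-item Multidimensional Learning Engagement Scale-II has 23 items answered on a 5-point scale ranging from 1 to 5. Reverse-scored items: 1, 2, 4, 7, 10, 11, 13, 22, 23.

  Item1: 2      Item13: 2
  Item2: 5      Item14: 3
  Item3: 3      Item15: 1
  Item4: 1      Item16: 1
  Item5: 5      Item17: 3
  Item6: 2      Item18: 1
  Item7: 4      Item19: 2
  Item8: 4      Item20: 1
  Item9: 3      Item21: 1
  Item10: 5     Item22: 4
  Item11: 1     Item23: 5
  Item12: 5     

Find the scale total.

60

Reversing items 1, 2, 4, 7, 10, 11, 13, 22, & 23 with 6 − raw:
Total = (6−2) + (6−5) + 3 + (6−1) + 5 + 2 + (6−4) + 4 + 3 + (6−5) + (6−1) + 5 + (6−2) + 3 + 1 + 1 + 3 + 1 + 2 + 1 + 1 + (6−4) + (6−5)
      = 4 + 1 + 3 + 5 + 5 + 2 + 2 + 4 + 3 + 1 + 5 + 5 + 4 + 3 + 1 + 1 + 3 + 1 + 2 + 1 + 1 + 2 + 1 = 60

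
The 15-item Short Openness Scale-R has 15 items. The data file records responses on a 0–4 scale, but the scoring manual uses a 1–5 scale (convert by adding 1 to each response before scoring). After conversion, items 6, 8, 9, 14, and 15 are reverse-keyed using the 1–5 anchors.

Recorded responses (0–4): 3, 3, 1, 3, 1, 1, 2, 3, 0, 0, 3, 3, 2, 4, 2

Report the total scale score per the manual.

Convert to 1–5: 4, 4, 2, 4, 2, 2, 3, 4, 1, 1, 4, 4, 3, 5, 3
Reverse-coded (reverse-coded value = 6 − response):
  item 6: 6 − 2 = 4
  item 8: 6 − 4 = 2
  item 9: 6 − 1 = 5
  item 14: 6 − 5 = 1
  item 15: 6 − 3 = 3
Scored: 4, 4, 2, 4, 2, 4, 3, 2, 5, 1, 4, 4, 3, 1, 3
Total = 46

46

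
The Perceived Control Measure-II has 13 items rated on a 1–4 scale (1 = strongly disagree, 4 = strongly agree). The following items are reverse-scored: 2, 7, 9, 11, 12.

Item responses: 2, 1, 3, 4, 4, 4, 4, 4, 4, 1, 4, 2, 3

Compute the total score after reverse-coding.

35

Reverse-coded items (reverse-coded value = 5 − response):
  item 2: 5 − 1 = 4
  item 7: 5 − 4 = 1
  item 9: 5 − 4 = 1
  item 11: 5 − 4 = 1
  item 12: 5 − 2 = 3
Scored responses: 2, 4, 3, 4, 4, 4, 1, 4, 1, 1, 1, 3, 3
Total = 2 + 4 + 3 + 4 + 4 + 4 + 1 + 4 + 1 + 1 + 1 + 3 + 3 = 35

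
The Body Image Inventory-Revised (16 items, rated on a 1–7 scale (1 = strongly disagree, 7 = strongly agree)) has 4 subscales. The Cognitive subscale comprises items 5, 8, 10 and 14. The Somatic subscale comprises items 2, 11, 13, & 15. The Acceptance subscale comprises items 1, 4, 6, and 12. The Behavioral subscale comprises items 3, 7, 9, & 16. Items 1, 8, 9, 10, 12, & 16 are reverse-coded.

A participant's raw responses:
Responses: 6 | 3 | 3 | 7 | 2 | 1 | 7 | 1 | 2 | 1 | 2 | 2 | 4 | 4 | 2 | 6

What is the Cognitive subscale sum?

20

Cognitive items: 5, 8, 10, 14.
Of these, items 8 & 10 are reverse-coded; on a 1–7 scale, reversed = 8 − raw.
  item 5: 2
  item 8: 8 − 1 = 7
  item 10: 8 − 1 = 7
  item 14: 4
Sum = 2 + 7 + 7 + 4 = 20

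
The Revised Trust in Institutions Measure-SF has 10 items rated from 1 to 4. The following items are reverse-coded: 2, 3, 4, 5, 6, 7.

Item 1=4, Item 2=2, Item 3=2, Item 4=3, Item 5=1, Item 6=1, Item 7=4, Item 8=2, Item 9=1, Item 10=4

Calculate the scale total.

28

Reverse-coded items (on a 1–4 scale, reversed = 5 − raw):
  item 2: 5 − 2 = 3
  item 3: 5 − 2 = 3
  item 4: 5 − 3 = 2
  item 5: 5 − 1 = 4
  item 6: 5 − 1 = 4
  item 7: 5 − 4 = 1
After reverse-coding: 4, 3, 3, 2, 4, 4, 1, 2, 1, 4
Total = 4 + 3 + 3 + 2 + 4 + 4 + 1 + 2 + 1 + 4 = 28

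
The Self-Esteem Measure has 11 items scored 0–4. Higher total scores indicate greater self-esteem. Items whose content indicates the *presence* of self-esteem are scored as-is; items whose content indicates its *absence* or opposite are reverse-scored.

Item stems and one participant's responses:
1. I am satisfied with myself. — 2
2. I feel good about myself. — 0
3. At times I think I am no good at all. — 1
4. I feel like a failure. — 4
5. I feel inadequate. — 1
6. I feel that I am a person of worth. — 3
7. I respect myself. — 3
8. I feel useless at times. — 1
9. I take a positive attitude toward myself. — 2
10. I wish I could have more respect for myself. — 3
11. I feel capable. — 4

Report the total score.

24

Items 3, 4, 5, 8, 10 describe the absence/opposite of self-esteem → reverse-score.
reversed = (0+4) − raw = 4 − raw.
  item 1: 2
  item 2: 0
  item 3: 4 − 1 = 3
  item 4: 4 − 4 = 0
  item 5: 4 − 1 = 3
  item 6: 3
  item 7: 3
  item 8: 4 − 1 = 3
  item 9: 2
  item 10: 4 − 3 = 1
  item 11: 4
Total = 2 + 0 + 3 + 0 + 3 + 3 + 3 + 3 + 2 + 1 + 4 = 24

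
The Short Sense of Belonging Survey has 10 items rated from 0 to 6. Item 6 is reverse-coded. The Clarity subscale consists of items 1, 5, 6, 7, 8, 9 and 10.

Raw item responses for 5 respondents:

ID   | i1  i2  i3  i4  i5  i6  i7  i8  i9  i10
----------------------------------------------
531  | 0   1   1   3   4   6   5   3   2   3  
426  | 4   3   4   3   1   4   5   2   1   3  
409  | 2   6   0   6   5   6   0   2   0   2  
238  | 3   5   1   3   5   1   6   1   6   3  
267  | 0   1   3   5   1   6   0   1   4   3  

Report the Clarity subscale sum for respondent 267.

9

Respondent 267 raw: 0, 1, 3, 5, 1, 6, 0, 1, 4, 3.
Clarity items: 1, 5, 6, 7, 8, 9, 10.
Reverse-coded (reverse-coded value = 6 − response):
  item 1: 0
  item 5: 1
  item 6: 6 − 6 = 0
  item 7: 0
  item 8: 1
  item 9: 4
  item 10: 3
Sum = 0 + 1 + 0 + 0 + 1 + 4 + 3 = 9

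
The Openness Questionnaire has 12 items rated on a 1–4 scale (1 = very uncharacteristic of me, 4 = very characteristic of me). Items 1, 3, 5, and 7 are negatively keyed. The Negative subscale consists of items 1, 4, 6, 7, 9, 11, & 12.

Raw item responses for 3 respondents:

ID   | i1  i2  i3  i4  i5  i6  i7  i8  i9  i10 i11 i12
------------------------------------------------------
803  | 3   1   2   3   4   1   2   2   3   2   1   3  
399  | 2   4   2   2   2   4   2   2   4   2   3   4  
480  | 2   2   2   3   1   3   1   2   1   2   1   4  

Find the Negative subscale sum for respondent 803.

Respondent 803 raw: 3, 1, 2, 3, 4, 1, 2, 2, 3, 2, 1, 3.
Negative items: 1, 4, 6, 7, 9, 11, 12.
Reverse-coded (reversed = (1+4) − raw = 5 − raw):
  item 1: 5 − 3 = 2
  item 4: 3
  item 6: 1
  item 7: 5 − 2 = 3
  item 9: 3
  item 11: 1
  item 12: 3
Sum = 2 + 3 + 1 + 3 + 3 + 1 + 3 = 16

16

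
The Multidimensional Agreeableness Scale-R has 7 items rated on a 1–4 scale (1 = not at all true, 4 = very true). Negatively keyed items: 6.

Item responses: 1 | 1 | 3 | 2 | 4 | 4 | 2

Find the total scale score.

14

Reversing item 6 with 5 − raw:
Total = 1 + 1 + 3 + 2 + 4 + (5−4) + 2
      = 1 + 1 + 3 + 2 + 4 + 1 + 2 = 14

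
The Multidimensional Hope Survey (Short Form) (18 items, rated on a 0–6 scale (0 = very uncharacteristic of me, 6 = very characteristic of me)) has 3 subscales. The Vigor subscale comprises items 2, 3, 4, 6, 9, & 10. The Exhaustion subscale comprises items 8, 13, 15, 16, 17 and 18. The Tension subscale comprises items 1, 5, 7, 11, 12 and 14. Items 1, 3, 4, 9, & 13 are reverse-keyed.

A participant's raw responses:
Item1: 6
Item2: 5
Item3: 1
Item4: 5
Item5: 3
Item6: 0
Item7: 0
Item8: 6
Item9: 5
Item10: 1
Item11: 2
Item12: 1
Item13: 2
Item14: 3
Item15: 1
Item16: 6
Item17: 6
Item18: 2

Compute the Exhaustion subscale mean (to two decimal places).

Exhaustion items: 8, 13, 15, 16, 17, 18.
Of these, item 13 is reverse-keyed; reversed = (0+6) − raw = 6 − raw.
  item 8: 6
  item 13: 6 − 2 = 4
  item 15: 1
  item 16: 6
  item 17: 6
  item 18: 2
Sum = 6 + 4 + 1 + 6 + 6 + 2 = 25
Mean = 25 / 6 = 4.17

4.17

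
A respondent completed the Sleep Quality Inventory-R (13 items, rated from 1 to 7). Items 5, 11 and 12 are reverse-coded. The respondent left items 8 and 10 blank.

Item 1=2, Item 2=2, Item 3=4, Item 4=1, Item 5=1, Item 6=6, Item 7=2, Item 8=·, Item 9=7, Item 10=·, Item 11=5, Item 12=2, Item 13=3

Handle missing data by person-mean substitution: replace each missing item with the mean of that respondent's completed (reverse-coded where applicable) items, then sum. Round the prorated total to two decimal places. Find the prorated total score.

50.82

Reverse-coded (on a 1–7 scale, reversed = 8 − raw):
  item 5: 8 − 1 = 7
  item 11: 8 − 5 = 3
  item 12: 8 − 2 = 6
Completed scored items (11 of 13): 2, 2, 4, 1, 7, 6, 2, 7, 3, 6, 3; sum = 43.
Person mean = 43 / 11 ≈ 3.9091
Prorated total = (43 / 11) × 13 = 50.82 (to 2 dp)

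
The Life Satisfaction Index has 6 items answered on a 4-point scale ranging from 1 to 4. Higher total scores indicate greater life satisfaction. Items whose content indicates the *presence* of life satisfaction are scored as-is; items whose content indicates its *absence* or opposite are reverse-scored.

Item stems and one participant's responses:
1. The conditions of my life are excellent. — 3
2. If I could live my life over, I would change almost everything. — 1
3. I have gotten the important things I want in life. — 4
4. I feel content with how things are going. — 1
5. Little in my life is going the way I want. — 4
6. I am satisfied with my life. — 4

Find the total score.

17

Items 2, 5 describe the absence/opposite of life satisfaction → reverse-score.
reverse-coded value = 5 − response.
  item 1: 3
  item 2: 5 − 1 = 4
  item 3: 4
  item 4: 1
  item 5: 5 − 4 = 1
  item 6: 4
Total = 3 + 4 + 4 + 1 + 1 + 4 = 17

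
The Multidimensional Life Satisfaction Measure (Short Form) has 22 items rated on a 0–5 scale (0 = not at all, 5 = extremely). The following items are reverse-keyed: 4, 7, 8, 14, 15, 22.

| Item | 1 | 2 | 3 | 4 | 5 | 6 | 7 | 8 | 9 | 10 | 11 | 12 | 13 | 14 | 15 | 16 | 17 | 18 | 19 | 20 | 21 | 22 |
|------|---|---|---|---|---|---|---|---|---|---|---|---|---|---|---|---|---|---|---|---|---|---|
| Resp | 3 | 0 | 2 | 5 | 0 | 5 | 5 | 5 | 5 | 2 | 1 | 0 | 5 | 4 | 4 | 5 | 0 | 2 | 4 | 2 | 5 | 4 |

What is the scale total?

44

Raw sum = 68. Reverse-keyed items: 4, 7, 8, 14, 15, 22; their raw sum = 27.
Each reversal replaces raw with 5 − raw, changing the total by 5 − 2·raw per item.
Total = 68 + 6·5 − 2·27 = 68 + 30 − 54 = 44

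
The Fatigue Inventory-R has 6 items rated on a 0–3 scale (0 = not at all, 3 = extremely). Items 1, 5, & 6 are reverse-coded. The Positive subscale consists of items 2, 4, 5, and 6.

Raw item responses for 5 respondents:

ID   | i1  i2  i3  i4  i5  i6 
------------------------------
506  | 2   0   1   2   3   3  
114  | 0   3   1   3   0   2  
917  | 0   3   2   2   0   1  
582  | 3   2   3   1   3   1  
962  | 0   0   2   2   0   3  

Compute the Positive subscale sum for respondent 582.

5

Respondent 582 raw: 3, 2, 3, 1, 3, 1.
Positive items: 2, 4, 5, 6.
Reverse-coded (reversed = (0+3) − raw = 3 − raw):
  item 2: 2
  item 4: 1
  item 5: 3 − 3 = 0
  item 6: 3 − 1 = 2
Sum = 2 + 1 + 0 + 2 = 5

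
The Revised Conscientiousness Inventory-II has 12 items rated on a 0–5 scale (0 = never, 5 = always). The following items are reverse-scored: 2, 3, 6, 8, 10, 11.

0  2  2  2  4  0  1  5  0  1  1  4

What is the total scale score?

Reverse-coded items (on a 0–5 scale, reversed = 5 − raw):
  item 2: 5 − 2 = 3
  item 3: 5 − 2 = 3
  item 6: 5 − 0 = 5
  item 8: 5 − 5 = 0
  item 10: 5 − 1 = 4
  item 11: 5 − 1 = 4
Scored responses: 0, 3, 3, 2, 4, 5, 1, 0, 0, 4, 4, 4
Total = 0 + 3 + 3 + 2 + 4 + 5 + 1 + 0 + 0 + 4 + 4 + 4 = 30

30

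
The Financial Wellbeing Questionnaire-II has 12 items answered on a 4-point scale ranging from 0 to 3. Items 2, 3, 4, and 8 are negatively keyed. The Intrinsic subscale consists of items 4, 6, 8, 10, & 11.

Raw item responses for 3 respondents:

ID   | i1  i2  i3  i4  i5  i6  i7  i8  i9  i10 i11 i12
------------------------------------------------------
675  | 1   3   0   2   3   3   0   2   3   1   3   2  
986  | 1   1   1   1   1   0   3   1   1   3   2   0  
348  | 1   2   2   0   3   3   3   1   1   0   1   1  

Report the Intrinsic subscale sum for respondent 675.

9

Respondent 675 raw: 1, 3, 0, 2, 3, 3, 0, 2, 3, 1, 3, 2.
Intrinsic items: 4, 6, 8, 10, 11.
Reverse-coded (reverse-coded value = 3 − response):
  item 4: 3 − 2 = 1
  item 6: 3
  item 8: 3 − 2 = 1
  item 10: 1
  item 11: 3
Sum = 1 + 3 + 1 + 1 + 3 = 9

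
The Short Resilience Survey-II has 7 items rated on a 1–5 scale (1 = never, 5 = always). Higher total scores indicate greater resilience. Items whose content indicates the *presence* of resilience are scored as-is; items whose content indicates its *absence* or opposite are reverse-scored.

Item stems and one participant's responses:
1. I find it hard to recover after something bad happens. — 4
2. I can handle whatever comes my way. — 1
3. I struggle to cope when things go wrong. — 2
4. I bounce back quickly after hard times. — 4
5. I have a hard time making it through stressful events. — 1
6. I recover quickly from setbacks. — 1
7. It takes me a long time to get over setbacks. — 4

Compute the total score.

Items 1, 3, 5, 7 describe the absence/opposite of resilience → reverse-score.
on a 1–5 scale, reversed = 6 − raw.
  item 1: 6 − 4 = 2
  item 2: 1
  item 3: 6 − 2 = 4
  item 4: 4
  item 5: 6 − 1 = 5
  item 6: 1
  item 7: 6 − 4 = 2
Total = 2 + 1 + 4 + 4 + 5 + 1 + 2 = 19

19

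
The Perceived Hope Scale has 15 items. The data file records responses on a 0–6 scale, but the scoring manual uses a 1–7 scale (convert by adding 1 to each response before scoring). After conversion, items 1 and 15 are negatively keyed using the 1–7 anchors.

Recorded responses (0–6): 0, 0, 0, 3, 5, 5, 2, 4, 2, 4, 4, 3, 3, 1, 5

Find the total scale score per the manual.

Convert to 1–7: 1, 1, 1, 4, 6, 6, 3, 5, 3, 5, 5, 4, 4, 2, 6
Reverse-coded (on a 1–7 scale, reversed = 8 − raw):
  item 1: 8 − 1 = 7
  item 15: 8 − 6 = 2
Scored: 7, 1, 1, 4, 6, 6, 3, 5, 3, 5, 5, 4, 4, 2, 2
Total = 58

58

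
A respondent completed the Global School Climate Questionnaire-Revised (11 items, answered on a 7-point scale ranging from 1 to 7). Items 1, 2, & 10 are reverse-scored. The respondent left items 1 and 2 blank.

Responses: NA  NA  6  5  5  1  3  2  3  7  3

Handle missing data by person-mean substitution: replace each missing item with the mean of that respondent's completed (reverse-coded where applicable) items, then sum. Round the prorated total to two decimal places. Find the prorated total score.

35.44

Reverse-coded (reversed = (1+7) − raw = 8 − raw):
  item 10: 8 − 7 = 1
Completed scored items (9 of 11): 6, 5, 5, 1, 3, 2, 3, 1, 3; sum = 29.
Person mean = 29 / 9 ≈ 3.2222
Prorated total = (29 / 9) × 11 = 35.44 (to 2 dp)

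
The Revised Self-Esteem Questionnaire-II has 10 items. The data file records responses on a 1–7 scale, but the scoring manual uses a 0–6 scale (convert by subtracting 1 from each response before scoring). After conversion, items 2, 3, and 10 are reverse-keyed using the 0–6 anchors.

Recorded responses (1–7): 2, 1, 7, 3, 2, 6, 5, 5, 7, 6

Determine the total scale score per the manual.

30

Convert to 0–6: 1, 0, 6, 2, 1, 5, 4, 4, 6, 5
Reverse-coded (reverse-coded value = 6 − response):
  item 2: 6 − 0 = 6
  item 3: 6 − 6 = 0
  item 10: 6 − 5 = 1
Scored: 1, 6, 0, 2, 1, 5, 4, 4, 6, 1
Total = 30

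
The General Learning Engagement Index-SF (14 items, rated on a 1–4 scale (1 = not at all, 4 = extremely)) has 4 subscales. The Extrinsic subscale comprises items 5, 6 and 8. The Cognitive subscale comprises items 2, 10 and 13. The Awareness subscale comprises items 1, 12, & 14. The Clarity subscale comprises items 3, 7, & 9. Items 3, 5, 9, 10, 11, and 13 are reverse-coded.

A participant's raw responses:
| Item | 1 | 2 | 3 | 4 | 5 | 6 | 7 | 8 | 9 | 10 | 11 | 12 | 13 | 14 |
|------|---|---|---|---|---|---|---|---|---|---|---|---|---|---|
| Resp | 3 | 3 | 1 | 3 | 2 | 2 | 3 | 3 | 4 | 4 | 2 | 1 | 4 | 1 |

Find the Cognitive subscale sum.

5

Cognitive items: 2, 10, 13.
Of these, items 10 and 13 are reverse-coded; reverse-coded value = 5 − response.
  item 2: 3
  item 10: 5 − 4 = 1
  item 13: 5 − 4 = 1
Sum = 3 + 1 + 1 = 5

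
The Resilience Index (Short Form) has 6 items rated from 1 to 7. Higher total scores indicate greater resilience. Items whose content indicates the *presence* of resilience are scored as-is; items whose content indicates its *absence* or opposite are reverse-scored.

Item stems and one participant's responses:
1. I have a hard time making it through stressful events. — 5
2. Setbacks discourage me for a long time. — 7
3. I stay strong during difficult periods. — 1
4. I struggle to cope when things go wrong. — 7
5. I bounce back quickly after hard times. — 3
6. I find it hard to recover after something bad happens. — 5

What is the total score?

12

Items 1, 2, 4, 6 describe the absence/opposite of resilience → reverse-score.
reversed = (1+7) − raw = 8 − raw.
  item 1: 8 − 5 = 3
  item 2: 8 − 7 = 1
  item 3: 1
  item 4: 8 − 7 = 1
  item 5: 3
  item 6: 8 − 5 = 3
Total = 3 + 1 + 1 + 1 + 3 + 3 = 12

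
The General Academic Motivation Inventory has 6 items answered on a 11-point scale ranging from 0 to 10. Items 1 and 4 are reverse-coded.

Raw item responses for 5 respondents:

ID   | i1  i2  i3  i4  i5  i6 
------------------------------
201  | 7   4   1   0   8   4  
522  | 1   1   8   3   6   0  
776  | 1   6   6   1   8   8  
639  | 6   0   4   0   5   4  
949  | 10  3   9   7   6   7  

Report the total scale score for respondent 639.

27

Respondent 639 raw: 6, 0, 4, 0, 5, 4.
Reverse-coded (reverse-coded value = 10 − response):
  item 1: 10 − 6 = 4
  item 2: 0
  item 3: 4
  item 4: 10 − 0 = 10
  item 5: 5
  item 6: 4
Sum = 4 + 0 + 4 + 10 + 5 + 4 = 27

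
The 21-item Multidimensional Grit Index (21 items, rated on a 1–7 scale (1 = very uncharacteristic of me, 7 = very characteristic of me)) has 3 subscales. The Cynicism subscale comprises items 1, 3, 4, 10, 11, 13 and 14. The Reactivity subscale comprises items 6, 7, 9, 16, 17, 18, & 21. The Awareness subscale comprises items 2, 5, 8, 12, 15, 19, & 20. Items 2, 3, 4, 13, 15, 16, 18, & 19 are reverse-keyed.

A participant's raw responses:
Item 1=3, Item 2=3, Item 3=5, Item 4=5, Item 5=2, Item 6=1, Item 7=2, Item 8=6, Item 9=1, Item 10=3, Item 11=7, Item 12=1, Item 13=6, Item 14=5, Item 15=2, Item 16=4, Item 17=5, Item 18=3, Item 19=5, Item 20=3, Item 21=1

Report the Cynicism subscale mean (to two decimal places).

Cynicism items: 1, 3, 4, 10, 11, 13, 14.
Of these, items 3, 4 and 13 are reverse-keyed; on a 1–7 scale, reversed = 8 − raw.
  item 1: 3
  item 3: 8 − 5 = 3
  item 4: 8 − 5 = 3
  item 10: 3
  item 11: 7
  item 13: 8 − 6 = 2
  item 14: 5
Sum = 3 + 3 + 3 + 3 + 7 + 2 + 5 = 26
Mean = 26 / 7 = 3.71

3.71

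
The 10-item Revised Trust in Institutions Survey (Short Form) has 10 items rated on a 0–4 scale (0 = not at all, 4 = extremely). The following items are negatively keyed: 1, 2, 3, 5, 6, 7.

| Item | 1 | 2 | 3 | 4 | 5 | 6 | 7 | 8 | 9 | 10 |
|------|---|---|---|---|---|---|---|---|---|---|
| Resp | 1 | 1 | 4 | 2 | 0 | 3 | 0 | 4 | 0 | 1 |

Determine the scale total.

Reverse-coded items (on a 0–4 scale, reversed = 4 − raw):
  item 1: 4 − 1 = 3
  item 2: 4 − 1 = 3
  item 3: 4 − 4 = 0
  item 5: 4 − 0 = 4
  item 6: 4 − 3 = 1
  item 7: 4 − 0 = 4
Scored items: 3, 3, 0, 2, 4, 1, 4, 4, 0, 1
Total = 3 + 3 + 0 + 2 + 4 + 1 + 4 + 4 + 0 + 1 = 22

22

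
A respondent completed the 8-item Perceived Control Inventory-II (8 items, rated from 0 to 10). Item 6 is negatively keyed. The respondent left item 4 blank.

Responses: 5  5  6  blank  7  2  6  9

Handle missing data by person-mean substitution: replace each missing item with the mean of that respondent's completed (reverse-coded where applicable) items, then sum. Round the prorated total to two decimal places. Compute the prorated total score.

Reverse-coded (reverse-coded value = 10 − response):
  item 6: 10 − 2 = 8
Completed scored items (7 of 8): 5, 5, 6, 7, 8, 6, 9; sum = 46.
Person mean = 46 / 7 ≈ 6.5714
Prorated total = (46 / 7) × 8 = 52.57 (to 2 dp)

52.57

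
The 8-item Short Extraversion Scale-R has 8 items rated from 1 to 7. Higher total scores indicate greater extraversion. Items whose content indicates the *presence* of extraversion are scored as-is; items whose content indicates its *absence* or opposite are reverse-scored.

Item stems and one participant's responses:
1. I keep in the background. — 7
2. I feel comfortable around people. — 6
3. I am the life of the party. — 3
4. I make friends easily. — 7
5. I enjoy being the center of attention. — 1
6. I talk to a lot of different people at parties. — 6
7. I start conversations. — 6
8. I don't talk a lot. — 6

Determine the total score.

32

Items 1, 8 describe the absence/opposite of extraversion → reverse-score.
on a 1–7 scale, reversed = 8 − raw.
  item 1: 8 − 7 = 1
  item 2: 6
  item 3: 3
  item 4: 7
  item 5: 1
  item 6: 6
  item 7: 6
  item 8: 8 − 6 = 2
Total = 1 + 6 + 3 + 7 + 1 + 6 + 6 + 2 = 32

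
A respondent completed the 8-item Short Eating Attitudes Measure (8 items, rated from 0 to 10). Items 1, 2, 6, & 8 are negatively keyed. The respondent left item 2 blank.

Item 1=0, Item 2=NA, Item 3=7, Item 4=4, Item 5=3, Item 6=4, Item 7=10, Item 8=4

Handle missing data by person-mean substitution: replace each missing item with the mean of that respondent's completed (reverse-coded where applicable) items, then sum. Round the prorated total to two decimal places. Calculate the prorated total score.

Reverse-coded (on a 0–10 scale, reversed = 10 − raw):
  item 1: 10 − 0 = 10
  item 6: 10 − 4 = 6
  item 8: 10 − 4 = 6
Completed scored items (7 of 8): 10, 7, 4, 3, 6, 10, 6; sum = 46.
Person mean = 46 / 7 ≈ 6.5714
Prorated total = (46 / 7) × 8 = 52.57 (to 2 dp)

52.57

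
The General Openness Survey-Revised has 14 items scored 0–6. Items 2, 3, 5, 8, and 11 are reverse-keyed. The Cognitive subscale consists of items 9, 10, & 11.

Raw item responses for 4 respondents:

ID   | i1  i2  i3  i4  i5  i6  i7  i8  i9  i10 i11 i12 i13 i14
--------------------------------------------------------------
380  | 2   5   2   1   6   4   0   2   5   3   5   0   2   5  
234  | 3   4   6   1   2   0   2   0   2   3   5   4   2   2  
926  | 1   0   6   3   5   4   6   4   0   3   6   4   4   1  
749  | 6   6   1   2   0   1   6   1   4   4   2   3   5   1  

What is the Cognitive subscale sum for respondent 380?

Respondent 380 raw: 2, 5, 2, 1, 6, 4, 0, 2, 5, 3, 5, 0, 2, 5.
Cognitive items: 9, 10, 11.
Reverse-coded (on a 0–6 scale, reversed = 6 − raw):
  item 9: 5
  item 10: 3
  item 11: 6 − 5 = 1
Sum = 5 + 3 + 1 = 9

9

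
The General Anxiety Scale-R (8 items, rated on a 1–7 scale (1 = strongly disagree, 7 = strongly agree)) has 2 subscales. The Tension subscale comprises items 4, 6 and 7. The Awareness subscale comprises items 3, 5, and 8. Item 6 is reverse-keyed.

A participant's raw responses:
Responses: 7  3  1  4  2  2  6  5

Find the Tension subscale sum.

16

Tension items: 4, 6, 7.
Of these, item 6 is reverse-keyed; reverse-coded value = 8 − response.
  item 4: 4
  item 6: 8 − 2 = 6
  item 7: 6
Sum = 4 + 6 + 6 = 16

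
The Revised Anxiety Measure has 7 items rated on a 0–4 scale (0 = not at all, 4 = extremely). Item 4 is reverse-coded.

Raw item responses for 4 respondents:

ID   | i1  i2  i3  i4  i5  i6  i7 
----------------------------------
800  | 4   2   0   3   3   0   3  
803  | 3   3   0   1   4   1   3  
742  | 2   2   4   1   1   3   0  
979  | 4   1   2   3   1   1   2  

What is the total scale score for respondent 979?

12

Respondent 979 raw: 4, 1, 2, 3, 1, 1, 2.
Reverse-coded (reversed = (0+4) − raw = 4 − raw):
  item 1: 4
  item 2: 1
  item 3: 2
  item 4: 4 − 3 = 1
  item 5: 1
  item 6: 1
  item 7: 2
Sum = 4 + 1 + 2 + 1 + 1 + 1 + 2 = 12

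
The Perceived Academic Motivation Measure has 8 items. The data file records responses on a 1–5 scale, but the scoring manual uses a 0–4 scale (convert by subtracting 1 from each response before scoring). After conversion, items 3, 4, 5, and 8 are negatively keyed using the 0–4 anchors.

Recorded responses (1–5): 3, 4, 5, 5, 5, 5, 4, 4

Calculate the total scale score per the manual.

13

Convert to 0–4: 2, 3, 4, 4, 4, 4, 3, 3
Reverse-coded (on a 0–4 scale, reversed = 4 − raw):
  item 3: 4 − 4 = 0
  item 4: 4 − 4 = 0
  item 5: 4 − 4 = 0
  item 8: 4 − 3 = 1
Scored: 2, 3, 0, 0, 0, 4, 3, 1
Total = 13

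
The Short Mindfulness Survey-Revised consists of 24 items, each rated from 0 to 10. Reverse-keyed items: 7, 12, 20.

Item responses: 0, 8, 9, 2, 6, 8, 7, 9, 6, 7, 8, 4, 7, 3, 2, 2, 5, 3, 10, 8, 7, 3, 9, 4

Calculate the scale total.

129

Raw sum = 137. Reverse-keyed items: 7, 12, 20; their raw sum = 19.
Each reversal replaces raw with 10 − raw, changing the total by 10 − 2·raw per item.
Total = 137 + 3·10 − 2·19 = 137 + 30 − 38 = 129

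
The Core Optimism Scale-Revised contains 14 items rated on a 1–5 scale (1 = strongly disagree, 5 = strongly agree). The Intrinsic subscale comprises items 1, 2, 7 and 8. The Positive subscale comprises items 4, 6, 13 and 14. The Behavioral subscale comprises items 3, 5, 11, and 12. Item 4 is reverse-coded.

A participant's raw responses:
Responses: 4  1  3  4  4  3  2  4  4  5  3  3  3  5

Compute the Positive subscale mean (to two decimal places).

3.25

Positive items: 4, 6, 13, 14.
Of these, item 4 is reverse-coded; reversed = (1+5) − raw = 6 − raw.
  item 4: 6 − 4 = 2
  item 6: 3
  item 13: 3
  item 14: 5
Sum = 2 + 3 + 3 + 5 = 13
Mean = 13 / 4 = 3.25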